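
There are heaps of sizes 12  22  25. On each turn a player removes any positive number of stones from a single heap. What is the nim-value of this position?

In binary:
  01100  (12)
  10110  (22)
  11001  (25)
  -----
  00011  (3)

3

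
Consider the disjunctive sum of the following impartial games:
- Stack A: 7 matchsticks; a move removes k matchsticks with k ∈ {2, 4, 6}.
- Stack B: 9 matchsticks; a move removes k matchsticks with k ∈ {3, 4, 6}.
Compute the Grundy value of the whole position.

3

Build the Grundy sequence for stack A with g(k) = mex{g(k−s) : s ∈ {2, 4, 6}, s ≤ k}:
g(0) = mex{} = 0
g(1) = mex{} = 0
g(2) = mex{0} = 1
g(3) = mex{0} = 1
g(4) = mex{0,1} = 2
g(5) = mex{0,1} = 2
g(6) = mex{0,1,2} = 3
g(7) = mex{0,1,2} = 3
So g(7) = 3.
For stack B, compute g(0), g(1), … with moves {3, 4, 6}:
k:     0  1  2  3  4  5  6  7  8  9
g(k):  0  0  0  1  1  1  2  2  2  0
So g(9) = 0.
The value of a disjunctive sum is the nim-sum of the parts.
Combined value = 3 XOR 0 = 3.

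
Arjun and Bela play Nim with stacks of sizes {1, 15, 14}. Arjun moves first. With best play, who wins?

Bela wins

Nim-sum: 1 ⊕ 15 ⊕ 14 = 0.
The nim-sum is 0, so this is a P-position: the player to move is in a losing position under optimal play; Arjun is about to move from it and so loses — Bela wins.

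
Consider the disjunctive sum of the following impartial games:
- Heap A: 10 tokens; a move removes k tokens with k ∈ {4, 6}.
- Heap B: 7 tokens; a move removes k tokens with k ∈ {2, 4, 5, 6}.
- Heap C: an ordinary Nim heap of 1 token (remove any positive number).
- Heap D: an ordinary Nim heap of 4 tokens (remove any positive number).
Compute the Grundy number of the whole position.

Build the Grundy sequence for heap A with g(k) = mex{g(k−s) : s ∈ {4, 6}, s ≤ k}:
k:     0  1  2  3  4  5  6  7  8  9 10
g(k):  0  0  0  0  1  1  1  1  2  2  0
So g(10) = 0.
Build the Grundy sequence for heap B with g(k) = mex{g(k−s) : s ∈ {2, 4, 5, 6}, s ≤ k}:
k:     0  1  2  3  4  5  6  7
g(k):  0  0  1  1  2  2  3  3
So g(7) = 3.
Heap C is a plain Nim heap of size 1, so its Grundy value is 1.
Heap D is a plain Nim heap of size 4, so its Grundy value is 4.
By the Sprague-Grundy theorem, the Grundy value of a sum of independent games is the XOR of the component values.
Combined value = 0 ⊕ 3 ⊕ 1 ⊕ 4 = 6.

6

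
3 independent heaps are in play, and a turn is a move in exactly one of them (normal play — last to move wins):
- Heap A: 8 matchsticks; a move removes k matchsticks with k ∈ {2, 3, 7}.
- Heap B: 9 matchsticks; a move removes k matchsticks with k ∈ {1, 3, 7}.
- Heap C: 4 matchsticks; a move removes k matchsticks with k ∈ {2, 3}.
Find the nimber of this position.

2

For heap A, compute g(0), g(1), … with moves {2, 3, 7}:
g(0) = mex{} = 0
g(1) = mex{} = 0
g(2) = mex{0} = 1
g(3) = mex{0} = 1
g(4) = mex{0,1} = 2
g(5) = mex{1} = 0
g(6) = mex{1,2} = 0
g(7) = mex{0,2} = 1
g(8) = mex{0} = 1
So g(8) = 1.
Build the Grundy sequence for heap B with g(k) = mex{g(k−s) : s ∈ {1, 3, 7}, s ≤ k}:
g(0) = mex{} = 0
g(1) = mex{0} = 1
g(2) = mex{1} = 0
g(3) = mex{0} = 1
g(4) = mex{1} = 0
g(5) = mex{0} = 1
g(6) = mex{1} = 0
g(7) = mex{0} = 1
g(8) = mex{1} = 0
g(9) = mex{0} = 1
So g(9) = 1.
Grundy values for heap C (subtraction set {2, 3}):
k:     0  1  2  3  4
g(k):  0  0  1  1  2
So g(4) = 2.
The value of a disjunctive sum is the nim-sum of the parts.
Combined value = 1 ⊕ 1 ⊕ 2 = 2.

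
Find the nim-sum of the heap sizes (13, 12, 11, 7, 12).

Bitwise XOR of the heap sizes:
  1101  (13)
  1100  (12)
  1011  (11)
  0111  (7)
  1100  (12)
  ----
  0001  (1)

1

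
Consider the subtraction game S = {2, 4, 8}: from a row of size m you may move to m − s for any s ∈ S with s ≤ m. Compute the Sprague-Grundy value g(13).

Compute g(0), g(1), … for moves {2, 4, 8}:
k:     0  1  2  3  4  5  6  7  8  9 10 11 12 13
g(k):  0  0  1  1  2  2  0  0  1  1  2  2  0  0
So g(13) = 0.

0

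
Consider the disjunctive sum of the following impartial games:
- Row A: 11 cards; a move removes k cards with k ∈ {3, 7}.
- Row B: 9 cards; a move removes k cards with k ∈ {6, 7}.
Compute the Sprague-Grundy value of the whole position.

For row A, compute g(0), g(1), … with moves {3, 7}:
g(0) = mex{} = 0
g(1) = mex{} = 0
g(2) = mex{} = 0
g(3) = mex{0} = 1
g(4) = mex{0} = 1
g(5) = mex{0} = 1
g(6) = mex{1} = 0
g(7) = mex{0,1} = 2
g(8) = mex{0,1} = 2
g(9) = mex{0} = 1
g(10) = mex{1,2} = 0
g(11) = mex{1,2} = 0
So g(11) = 0.
For row B, compute g(0), g(1), … with moves {6, 7}:
k:     0  1  2  3  4  5  6  7  8  9
g(k):  0  0  0  0  0  0  1  1  1  1
So g(9) = 1.
By the Sprague-Grundy theorem, the Grundy value of a sum of independent games is the XOR of the component values.
Combined value = 0 ⊕ 1 = 1.

1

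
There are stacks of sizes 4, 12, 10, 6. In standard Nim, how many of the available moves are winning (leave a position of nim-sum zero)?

3

In binary:
  0100  (4)
  1100  (12)
  1010  (10)
  0110  (6)
  ----
  0100  (4)
The overall nim-sum is X = 4. A stack of size p has a winning move iff p XOR X < p (reduce it to p XOR X).
  4: 4 XOR 4 = 0 < 4 — winning move (to 0).
  12: 12 XOR 4 = 8 < 12 — winning move (to 8).
  10: 10 XOR 4 = 14 ≥ 10 — no move.
  6: 6 XOR 4 = 2 < 6 — winning move (to 2).
That gives 3 winning moves.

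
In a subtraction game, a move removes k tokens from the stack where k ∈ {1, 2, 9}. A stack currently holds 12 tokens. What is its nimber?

2

Build the Grundy sequence with g(k) = mex{g(k−s) : s ∈ {1, 2, 9}, s ≤ k}:
g(0) = mex{} = 0
g(1) = mex{0} = 1
g(2) = mex{0,1} = 2
g(3) = mex{1,2} = 0
g(4) = mex{0,2} = 1
g(5) = mex{0,1} = 2
g(6) = mex{1,2} = 0
g(7) = mex{0,2} = 1
g(8) = mex{0,1} = 2
g(9) = mex{0,1,2} = 3
g(10) = mex{1,2,3} = 0
g(11) = mex{0,2,3} = 1
g(12) = mex{0,1} = 2
So g(12) = 2.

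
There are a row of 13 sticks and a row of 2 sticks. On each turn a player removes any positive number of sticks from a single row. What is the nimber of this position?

15

Nim-sum: 13 ⊕ 2 = 15.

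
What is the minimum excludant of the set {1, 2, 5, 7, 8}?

0

0 is not in the set, so the mex is 0.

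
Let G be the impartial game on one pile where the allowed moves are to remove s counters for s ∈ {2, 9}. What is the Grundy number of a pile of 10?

Build the Grundy sequence with g(k) = mex{g(k−s) : s ∈ {2, 9}, s ≤ k}:
k:     0  1  2  3  4  5  6  7  8  9 10
g(k):  0  0  1  1  0  0  1  1  0  2  1
So g(10) = 1.

1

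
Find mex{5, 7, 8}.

0

0 is not in the set, so the mex is 0.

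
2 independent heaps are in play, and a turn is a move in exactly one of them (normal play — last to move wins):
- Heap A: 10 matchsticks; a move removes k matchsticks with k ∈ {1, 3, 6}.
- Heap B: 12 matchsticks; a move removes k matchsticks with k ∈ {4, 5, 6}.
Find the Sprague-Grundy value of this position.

For heap A, compute g(0), g(1), … with moves {1, 3, 6}:
g(0) = mex{} = 0
g(1) = mex{0} = 1
g(2) = mex{1} = 0
g(3) = mex{0} = 1
g(4) = mex{1} = 0
g(5) = mex{0} = 1
g(6) = mex{0,1} = 2
g(7) = mex{0,1,2} = 3
g(8) = mex{0,1,3} = 2
g(9) = mex{1,2} = 0
g(10) = mex{0,3} = 1
So g(10) = 1.
For heap B, compute g(0), g(1), … with moves {4, 5, 6}:
k:     0  1  2  3  4  5  6  7  8  9 10 11 12
g(k):  0  0  0  0  1  1  1  1  2  2  0  0  0
So g(12) = 0.
By the Sprague-Grundy theorem, the Grundy value of a sum of independent games is the XOR of the component values.
Combined value = 1 ⊕ 0 = 1.

1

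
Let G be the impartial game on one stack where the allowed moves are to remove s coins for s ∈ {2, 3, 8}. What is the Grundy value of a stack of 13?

Build the Grundy sequence with g(k) = mex{g(k−s) : s ∈ {2, 3, 8}, s ≤ k}:
g(0) = mex{} = 0
g(1) = mex{} = 0
g(2) = mex{0} = 1
g(3) = mex{0} = 1
g(4) = mex{0,1} = 2
g(5) = mex{1} = 0
g(6) = mex{1,2} = 0
g(7) = mex{0,2} = 1
g(8) = mex{0} = 1
g(9) = mex{0,1} = 2
g(10) = mex{1} = 0
g(11) = mex{1,2} = 0
g(12) = mex{0,2} = 1
g(13) = mex{0} = 1
So g(13) = 1.

1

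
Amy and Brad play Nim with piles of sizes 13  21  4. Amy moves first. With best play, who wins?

Amy wins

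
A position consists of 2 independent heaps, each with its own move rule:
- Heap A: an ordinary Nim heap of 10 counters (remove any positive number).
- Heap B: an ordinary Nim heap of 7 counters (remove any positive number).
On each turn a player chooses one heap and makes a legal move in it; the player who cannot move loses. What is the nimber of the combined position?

13

Heap A is a plain Nim heap of size 10, so its Grundy value is 10.
Heap B is a plain Nim heap of size 7, so its Grundy value is 7.
By the Sprague-Grundy theorem, the Grundy value of a sum of independent games is the XOR of the component values.
Combined value = 10 ⊕ 7 = 13.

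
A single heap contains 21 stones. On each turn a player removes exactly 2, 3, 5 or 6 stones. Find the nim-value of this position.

Build the Grundy sequence with g(k) = mex{g(k−s) : s ∈ {2, 3, 5, 6}, s ≤ k}:
k:     0  1  2  3  4  5  6  7  8  9 10 11 12 13 14 15 16 17 18 19 20 21
g(k):  0  0  1  1  2  2  3  3  0  0  1  1  2  2  3  3  0  0  1  1  2  2
So g(21) = 2.

2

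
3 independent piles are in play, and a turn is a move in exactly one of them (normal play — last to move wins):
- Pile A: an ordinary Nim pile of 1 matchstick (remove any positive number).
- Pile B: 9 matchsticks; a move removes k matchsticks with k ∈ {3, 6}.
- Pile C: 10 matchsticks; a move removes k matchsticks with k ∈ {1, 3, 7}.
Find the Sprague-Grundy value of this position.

1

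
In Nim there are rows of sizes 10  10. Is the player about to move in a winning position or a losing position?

Nim-sum: 10 ^ 10 = 0.
The nim-sum is 0, so this is a P-position: the player to move is in a losing position under optimal play.

Losing position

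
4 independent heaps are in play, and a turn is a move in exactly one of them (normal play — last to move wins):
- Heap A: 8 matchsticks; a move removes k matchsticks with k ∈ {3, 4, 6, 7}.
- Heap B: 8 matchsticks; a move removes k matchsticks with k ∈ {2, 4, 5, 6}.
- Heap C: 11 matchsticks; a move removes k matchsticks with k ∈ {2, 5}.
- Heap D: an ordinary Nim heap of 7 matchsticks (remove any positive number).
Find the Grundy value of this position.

Grundy values for heap A (subtraction set {3, 4, 6, 7}):
k:     0  1  2  3  4  5  6  7  8
g(k):  0  0  0  1  1  1  2  2  2
So g(8) = 2.
Grundy values for heap B (subtraction set {2, 4, 5, 6}):
g(0) = mex{} = 0
g(1) = mex{} = 0
g(2) = mex{0} = 1
g(3) = mex{0} = 1
g(4) = mex{0,1} = 2
g(5) = mex{0,1} = 2
g(6) = mex{0,1,2} = 3
g(7) = mex{0,1,2} = 3
g(8) = mex{1,2,3} = 0
So g(8) = 0.
For heap C, compute g(0), g(1), … with moves {2, 5}:
g(0) = mex{} = 0
g(1) = mex{} = 0
g(2) = mex{0} = 1
g(3) = mex{0} = 1
g(4) = mex{1} = 0
g(5) = mex{0,1} = 2
g(6) = mex{0} = 1
g(7) = mex{1,2} = 0
g(8) = mex{1} = 0
g(9) = mex{0} = 1
g(10) = mex{0,2} = 1
g(11) = mex{1} = 0
So g(11) = 0.
Heap D is a plain Nim heap of size 7, so its Grundy value is 7.
By the Sprague-Grundy theorem, the Grundy value of a sum of independent games is the XOR of the component values.
Combined value = 2 XOR 0 XOR 0 XOR 7 = 5.

5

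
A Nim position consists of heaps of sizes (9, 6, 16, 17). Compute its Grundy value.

Bitwise XOR of the heap sizes:
  01001  (9)
  00110  (6)
  10000  (16)
  10001  (17)
  -----
  01110  (14)

14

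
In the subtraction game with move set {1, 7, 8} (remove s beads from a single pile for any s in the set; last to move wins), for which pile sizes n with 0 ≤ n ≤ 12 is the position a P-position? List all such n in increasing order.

0, 2, 4, 6

Grundy values for subtraction set {1, 7, 8}:
g(0) = mex{} = 0
g(1) = mex{0} = 1
g(2) = mex{1} = 0
g(3) = mex{0} = 1
g(4) = mex{1} = 0
g(5) = mex{0} = 1
g(6) = mex{1} = 0
g(7) = mex{0} = 1
g(8) = mex{0,1} = 2
g(9) = mex{0,1,2} = 3
g(10) = mex{0,1,3} = 2
g(11) = mex{0,1,2} = 3
g(12) = mex{0,1,3} = 2
The P-positions (g = 0) in 0..12 are 0, 2, 4, 6.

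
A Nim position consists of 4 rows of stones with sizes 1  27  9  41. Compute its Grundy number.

Compute the nim-sum pairwise:
1 ⊕ 27 = 26
26 ⊕ 9 = 19
19 ⊕ 41 = 58

58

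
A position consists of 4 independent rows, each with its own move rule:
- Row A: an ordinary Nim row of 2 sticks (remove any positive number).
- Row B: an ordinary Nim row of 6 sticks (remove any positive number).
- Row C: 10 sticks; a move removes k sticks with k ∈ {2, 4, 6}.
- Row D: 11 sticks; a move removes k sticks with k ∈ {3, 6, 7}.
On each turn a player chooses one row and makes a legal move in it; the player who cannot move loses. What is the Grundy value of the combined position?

Row A is a plain Nim row of size 2, so its Grundy value is 2.
Row B is a plain Nim row of size 6, so its Grundy value is 6.
For row C, compute g(0), g(1), … with moves {2, 4, 6}:
g(0) = mex{} = 0
g(1) = mex{} = 0
g(2) = mex{0} = 1
g(3) = mex{0} = 1
g(4) = mex{0,1} = 2
g(5) = mex{0,1} = 2
g(6) = mex{0,1,2} = 3
g(7) = mex{0,1,2} = 3
g(8) = mex{1,2,3} = 0
g(9) = mex{1,2,3} = 0
g(10) = mex{0,2,3} = 1
So g(10) = 1.
Build the Grundy sequence for row D with g(k) = mex{g(k−s) : s ∈ {3, 6, 7}, s ≤ k}:
k:     0  1  2  3  4  5  6  7  8  9 10 11
g(k):  0  0  0  1  1  1  2  2  2  3  0  0
So g(11) = 0.
By the Sprague-Grundy theorem, the Grundy value of a sum of independent games is the XOR of the component values.
Combined value = 2 ⊕ 6 ⊕ 1 ⊕ 0 = 5.

5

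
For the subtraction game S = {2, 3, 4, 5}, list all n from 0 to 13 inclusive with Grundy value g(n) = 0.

Grundy values for subtraction set {2, 3, 4, 5}:
g(0) = mex{} = 0
g(1) = mex{} = 0
g(2) = mex{0} = 1
g(3) = mex{0} = 1
g(4) = mex{0,1} = 2
g(5) = mex{0,1} = 2
g(6) = mex{0,1,2} = 3
g(7) = mex{1,2} = 0
g(8) = mex{1,2,3} = 0
g(9) = mex{0,2,3} = 1
g(10) = mex{0,2,3} = 1
g(11) = mex{0,1,3} = 2
g(12) = mex{0,1} = 2
g(13) = mex{0,1,2} = 3
The P-positions (g = 0) in 0..13 are 0, 1, 7, 8.

0, 1, 7, 8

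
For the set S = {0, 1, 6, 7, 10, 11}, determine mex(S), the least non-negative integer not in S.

The values 0, 1 are all present; 2 is the first non-negative integer missing from the set.

2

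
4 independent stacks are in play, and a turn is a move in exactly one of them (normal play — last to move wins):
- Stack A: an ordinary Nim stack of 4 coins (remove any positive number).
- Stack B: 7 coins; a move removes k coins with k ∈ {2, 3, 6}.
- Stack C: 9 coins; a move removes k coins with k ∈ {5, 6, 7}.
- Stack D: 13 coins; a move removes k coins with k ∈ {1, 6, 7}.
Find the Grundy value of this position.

5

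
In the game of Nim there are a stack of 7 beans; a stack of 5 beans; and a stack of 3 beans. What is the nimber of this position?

Nim-sum: 7 XOR 5 XOR 3 = 1.

1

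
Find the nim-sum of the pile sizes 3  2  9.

8

Nim-sum: 3 XOR 2 XOR 9 = 8.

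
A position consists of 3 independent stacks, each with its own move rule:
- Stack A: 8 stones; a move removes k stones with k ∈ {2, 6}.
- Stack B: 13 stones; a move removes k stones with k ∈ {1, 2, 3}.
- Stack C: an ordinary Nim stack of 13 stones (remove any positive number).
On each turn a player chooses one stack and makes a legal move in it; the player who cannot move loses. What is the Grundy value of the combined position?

12

Grundy values for stack A (subtraction set {2, 6}):
g(0) = mex{} = 0
g(1) = mex{} = 0
g(2) = mex{0} = 1
g(3) = mex{0} = 1
g(4) = mex{1} = 0
g(5) = mex{1} = 0
g(6) = mex{0} = 1
g(7) = mex{0} = 1
g(8) = mex{1} = 0
So g(8) = 0.
Build the Grundy sequence for stack B with g(k) = mex{g(k−s) : s ∈ {1, 2, 3}, s ≤ k}:
k:     0  1  2  3  4  5  6  7  8  9 10 11 12 13
g(k):  0  1  2  3  0  1  2  3  0  1  2  3  0  1
So g(13) = 1.
Stack C is a plain Nim stack of size 13, so its Grundy value is 13.
By the Sprague-Grundy theorem, the Grundy value of a sum of independent games is the XOR of the component values.
Combined value = 0 ⊕ 1 ⊕ 13 = 12.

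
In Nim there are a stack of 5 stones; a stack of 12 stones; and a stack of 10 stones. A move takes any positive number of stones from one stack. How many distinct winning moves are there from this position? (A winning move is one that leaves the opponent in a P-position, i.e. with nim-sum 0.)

1

Compute the nim-sum pairwise:
5 ^ 12 = 9
9 ^ 10 = 3
The overall nim-sum is X = 3. A stack of size p has a winning move iff p XOR X < p (reduce it to p XOR X).
  5: 5 XOR 3 = 6 ≥ 5 — no move.
  12: 12 XOR 3 = 15 ≥ 12 — no move.
  10: 10 XOR 3 = 9 < 10 — winning move (to 9).
That gives 1 winning move.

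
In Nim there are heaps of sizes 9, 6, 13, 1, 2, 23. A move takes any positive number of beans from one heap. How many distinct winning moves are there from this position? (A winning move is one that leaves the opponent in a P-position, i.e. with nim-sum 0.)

1

In binary:
  01001  (9)
  00110  (6)
  01101  (13)
  00001  (1)
  00010  (2)
  10111  (23)
  -----
  10110  (22)
The overall nim-sum is X = 22. A heap of size p has a winning move iff p XOR X < p (reduce it to p XOR X).
  9: 9 XOR 22 = 31 ≥ 9 — no move.
  6: 6 XOR 22 = 16 ≥ 6 — no move.
  13: 13 XOR 22 = 27 ≥ 13 — no move.
  1: 1 XOR 22 = 23 ≥ 1 — no move.
  2: 2 XOR 22 = 20 ≥ 2 — no move.
  23: 23 XOR 22 = 1 < 23 — winning move (to 1).
That gives 1 winning move.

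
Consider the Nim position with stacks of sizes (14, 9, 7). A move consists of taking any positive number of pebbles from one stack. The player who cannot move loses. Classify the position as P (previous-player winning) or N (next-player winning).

Write each in binary and XOR column by column:
  1110  (14)
  1001  (9)
  0111  (7)
  ----
  0000  (0)
The nim-sum is 0, so this is a P-position: the player to move is in a losing position under optimal play.

P-position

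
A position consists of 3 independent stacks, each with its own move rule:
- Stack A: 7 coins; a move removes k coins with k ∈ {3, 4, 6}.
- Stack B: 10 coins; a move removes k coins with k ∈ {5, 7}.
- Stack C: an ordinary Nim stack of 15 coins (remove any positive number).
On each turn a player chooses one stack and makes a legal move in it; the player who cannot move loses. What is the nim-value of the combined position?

Build the Grundy sequence for stack A with g(k) = mex{g(k−s) : s ∈ {3, 4, 6}, s ≤ k}:
k:     0  1  2  3  4  5  6  7
g(k):  0  0  0  1  1  1  2  2
So g(7) = 2.
For stack B, compute g(0), g(1), … with moves {5, 7}:
k:     0  1  2  3  4  5  6  7  8  9 10
g(k):  0  0  0  0  0  1  1  1  1  1  2
So g(10) = 2.
Stack C is a plain Nim stack of size 15, so its Grundy value is 15.
The value of a disjunctive sum is the nim-sum of the parts.
Combined value = 2 XOR 2 XOR 15 = 15.

15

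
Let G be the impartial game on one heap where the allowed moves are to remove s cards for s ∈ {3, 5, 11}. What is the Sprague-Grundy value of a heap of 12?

1

Build the Grundy sequence with g(k) = mex{g(k−s) : s ∈ {3, 5, 11}, s ≤ k}:
k:     0  1  2  3  4  5  6  7  8  9 10 11 12
g(k):  0  0  0  1  1  1  2  2  0  0  0  1  1
So g(12) = 1.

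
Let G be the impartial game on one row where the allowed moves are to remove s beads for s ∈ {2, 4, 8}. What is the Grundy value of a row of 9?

1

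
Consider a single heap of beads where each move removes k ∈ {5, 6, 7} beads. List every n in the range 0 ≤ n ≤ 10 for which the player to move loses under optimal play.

0, 1, 2, 3, 4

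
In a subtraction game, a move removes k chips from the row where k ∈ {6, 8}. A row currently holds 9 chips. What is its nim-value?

1

Compute g(0), g(1), … for moves {6, 8}:
g(0) = mex{} = 0
g(1) = mex{} = 0
g(2) = mex{} = 0
g(3) = mex{} = 0
g(4) = mex{} = 0
g(5) = mex{} = 0
g(6) = mex{0} = 1
g(7) = mex{0} = 1
g(8) = mex{0} = 1
g(9) = mex{0} = 1
So g(9) = 1.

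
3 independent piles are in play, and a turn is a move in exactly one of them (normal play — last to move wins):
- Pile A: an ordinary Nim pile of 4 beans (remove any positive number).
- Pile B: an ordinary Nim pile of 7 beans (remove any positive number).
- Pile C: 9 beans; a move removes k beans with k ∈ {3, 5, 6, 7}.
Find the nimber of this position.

0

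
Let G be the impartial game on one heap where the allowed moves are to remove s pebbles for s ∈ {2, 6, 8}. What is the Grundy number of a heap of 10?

3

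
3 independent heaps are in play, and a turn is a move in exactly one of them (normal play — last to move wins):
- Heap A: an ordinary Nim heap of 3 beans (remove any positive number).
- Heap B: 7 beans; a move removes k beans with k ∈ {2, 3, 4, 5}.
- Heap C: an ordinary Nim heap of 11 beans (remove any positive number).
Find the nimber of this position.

8

Heap A is a plain Nim heap of size 3, so its Grundy value is 3.
Grundy values for heap B (subtraction set {2, 3, 4, 5}):
g(0) = mex{} = 0
g(1) = mex{} = 0
g(2) = mex{0} = 1
g(3) = mex{0} = 1
g(4) = mex{0,1} = 2
g(5) = mex{0,1} = 2
g(6) = mex{0,1,2} = 3
g(7) = mex{1,2} = 0
So g(7) = 0.
Heap C is a plain Nim heap of size 11, so its Grundy value is 11.
The value of a disjunctive sum is the nim-sum of the parts.
Combined value = 3 XOR 0 XOR 11 = 8.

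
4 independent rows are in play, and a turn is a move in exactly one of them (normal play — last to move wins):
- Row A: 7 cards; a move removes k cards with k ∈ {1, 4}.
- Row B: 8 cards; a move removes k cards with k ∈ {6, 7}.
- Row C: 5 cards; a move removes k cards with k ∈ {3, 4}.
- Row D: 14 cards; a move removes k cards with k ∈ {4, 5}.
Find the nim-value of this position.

1

For row A, compute g(0), g(1), … with moves {1, 4}:
k:     0  1  2  3  4  5  6  7
g(k):  0  1  0  1  2  0  1  0
So g(7) = 0.
Build the Grundy sequence for row B with g(k) = mex{g(k−s) : s ∈ {6, 7}, s ≤ k}:
g(0) = mex{} = 0
g(1) = mex{} = 0
g(2) = mex{} = 0
g(3) = mex{} = 0
g(4) = mex{} = 0
g(5) = mex{} = 0
g(6) = mex{0} = 1
g(7) = mex{0} = 1
g(8) = mex{0} = 1
So g(8) = 1.
Build the Grundy sequence for row C with g(k) = mex{g(k−s) : s ∈ {3, 4}, s ≤ k}:
g(0) = mex{} = 0
g(1) = mex{} = 0
g(2) = mex{} = 0
g(3) = mex{0} = 1
g(4) = mex{0} = 1
g(5) = mex{0} = 1
So g(5) = 1.
For row D, compute g(0), g(1), … with moves {4, 5}:
k:     0  1  2  3  4  5  6  7  8  9 10 11 12 13 14
g(k):  0  0  0  0  1  1  1  1  2  0  0  0  0  1  1
So g(14) = 1.
By the Sprague-Grundy theorem, the Grundy value of a sum of independent games is the XOR of the component values.
Combined value = 0 ⊕ 1 ⊕ 1 ⊕ 1 = 1.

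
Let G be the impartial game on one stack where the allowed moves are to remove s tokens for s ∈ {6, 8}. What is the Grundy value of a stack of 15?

0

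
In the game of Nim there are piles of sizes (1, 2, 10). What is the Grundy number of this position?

9

Nim-sum: 1 XOR 2 XOR 10 = 9.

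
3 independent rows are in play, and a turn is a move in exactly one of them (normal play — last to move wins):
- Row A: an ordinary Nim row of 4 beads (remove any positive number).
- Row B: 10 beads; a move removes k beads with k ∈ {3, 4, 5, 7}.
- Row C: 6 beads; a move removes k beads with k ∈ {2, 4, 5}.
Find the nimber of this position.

7

Row A is a plain Nim row of size 4, so its Grundy value is 4.
Grundy values for row B (subtraction set {3, 4, 5, 7}):
g(0) = mex{} = 0
g(1) = mex{} = 0
g(2) = mex{} = 0
g(3) = mex{0} = 1
g(4) = mex{0} = 1
g(5) = mex{0} = 1
g(6) = mex{0,1} = 2
g(7) = mex{0,1} = 2
g(8) = mex{0,1} = 2
g(9) = mex{0,1,2} = 3
g(10) = mex{1,2} = 0
So g(10) = 0.
For row C, compute g(0), g(1), … with moves {2, 4, 5}:
k:     0  1  2  3  4  5  6
g(k):  0  0  1  1  2  2  3
So g(6) = 3.
By the Sprague-Grundy theorem, the Grundy value of a sum of independent games is the XOR of the component values.
Combined value = 4 XOR 0 XOR 3 = 7.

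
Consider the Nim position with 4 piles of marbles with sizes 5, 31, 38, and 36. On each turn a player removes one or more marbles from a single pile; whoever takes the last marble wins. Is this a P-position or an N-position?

N-position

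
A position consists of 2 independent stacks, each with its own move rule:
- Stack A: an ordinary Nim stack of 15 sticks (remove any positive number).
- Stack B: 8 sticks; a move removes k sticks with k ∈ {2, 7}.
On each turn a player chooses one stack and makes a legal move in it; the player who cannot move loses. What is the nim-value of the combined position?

13

Stack A is a plain Nim stack of size 15, so its Grundy value is 15.
Grundy values for stack B (subtraction set {2, 7}):
g(0) = mex{} = 0
g(1) = mex{} = 0
g(2) = mex{0} = 1
g(3) = mex{0} = 1
g(4) = mex{1} = 0
g(5) = mex{1} = 0
g(6) = mex{0} = 1
g(7) = mex{0} = 1
g(8) = mex{0,1} = 2
So g(8) = 2.
By the Sprague-Grundy theorem, the Grundy value of a sum of independent games is the XOR of the component values.
Combined value = 15 XOR 2 = 13.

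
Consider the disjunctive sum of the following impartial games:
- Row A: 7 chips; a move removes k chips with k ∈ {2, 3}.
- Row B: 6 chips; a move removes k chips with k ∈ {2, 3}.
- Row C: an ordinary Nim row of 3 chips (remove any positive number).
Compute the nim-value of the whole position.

Build the Grundy sequence for row A with g(k) = mex{g(k−s) : s ∈ {2, 3}, s ≤ k}:
k:     0  1  2  3  4  5  6  7
g(k):  0  0  1  1  2  0  0  1
So g(7) = 1.
For row B, compute g(0), g(1), … with moves {2, 3}:
k:     0  1  2  3  4  5  6
g(k):  0  0  1  1  2  0  0
So g(6) = 0.
Row C is a plain Nim row of size 3, so its Grundy value is 3.
The value of a disjunctive sum is the nim-sum of the parts.
Combined value = 1 ⊕ 0 ⊕ 3 = 2.

2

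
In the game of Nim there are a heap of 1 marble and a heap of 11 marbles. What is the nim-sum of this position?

Nim-sum: 1 XOR 11 = 10.

10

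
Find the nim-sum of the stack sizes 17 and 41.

56

Compute the nim-sum pairwise:
17 ⊕ 41 = 56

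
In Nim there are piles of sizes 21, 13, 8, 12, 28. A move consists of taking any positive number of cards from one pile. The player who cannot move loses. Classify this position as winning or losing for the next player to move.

Losing position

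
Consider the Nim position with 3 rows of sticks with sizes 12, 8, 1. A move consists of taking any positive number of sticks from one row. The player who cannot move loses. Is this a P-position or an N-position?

N-position

Compute the nim-sum pairwise:
12 ^ 8 = 4
4 ^ 1 = 5
The nim-sum is 5 ≠ 0, so this is an N-position: the player to move can win.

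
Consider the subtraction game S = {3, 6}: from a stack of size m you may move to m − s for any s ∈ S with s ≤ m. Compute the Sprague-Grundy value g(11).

0

Compute g(0), g(1), … for moves {3, 6}:
g(0) = mex{} = 0
g(1) = mex{} = 0
g(2) = mex{} = 0
g(3) = mex{0} = 1
g(4) = mex{0} = 1
g(5) = mex{0} = 1
g(6) = mex{0,1} = 2
g(7) = mex{0,1} = 2
g(8) = mex{0,1} = 2
g(9) = mex{1,2} = 0
g(10) = mex{1,2} = 0
g(11) = mex{1,2} = 0
So g(11) = 0.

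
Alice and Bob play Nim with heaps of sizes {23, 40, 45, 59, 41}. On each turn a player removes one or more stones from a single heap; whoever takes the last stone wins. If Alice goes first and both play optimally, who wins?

Bob wins

Compute the nim-sum pairwise:
23 ⊕ 40 = 63
63 ⊕ 45 = 18
18 ⊕ 59 = 41
41 ⊕ 41 = 0
The nim-sum is 0, so this is a P-position: the player to move is in a losing position under optimal play; Alice is about to move from it and so loses — Bob wins.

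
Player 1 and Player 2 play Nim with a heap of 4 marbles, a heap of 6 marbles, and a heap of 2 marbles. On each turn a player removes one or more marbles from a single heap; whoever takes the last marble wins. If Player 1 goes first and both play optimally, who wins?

Player 2 wins

Nim-sum: 4 ⊕ 6 ⊕ 2 = 0.
The nim-sum is 0, so this is a P-position: the player to move is in a losing position under optimal play; Player 1 is about to move from it and so loses — Player 2 wins.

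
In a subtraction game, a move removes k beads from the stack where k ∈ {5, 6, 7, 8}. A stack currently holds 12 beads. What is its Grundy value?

2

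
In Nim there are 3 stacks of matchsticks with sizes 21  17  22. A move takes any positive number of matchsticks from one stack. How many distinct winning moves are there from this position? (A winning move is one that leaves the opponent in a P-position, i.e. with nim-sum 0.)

Compute the nim-sum pairwise:
21 ^ 17 = 4
4 ^ 22 = 18
The overall nim-sum is X = 18. A stack of size p has a winning move iff p XOR X < p (reduce it to p XOR X).
  21: 21 XOR 18 = 7 < 21 — winning move (to 7).
  17: 17 XOR 18 = 3 < 17 — winning move (to 3).
  22: 22 XOR 18 = 4 < 22 — winning move (to 4).
That gives 3 winning moves.

3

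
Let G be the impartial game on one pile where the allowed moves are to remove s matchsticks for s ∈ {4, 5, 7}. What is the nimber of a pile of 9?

2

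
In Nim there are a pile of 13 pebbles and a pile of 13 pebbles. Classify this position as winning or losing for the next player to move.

Bitwise XOR of the heap sizes:
  1101  (13)
  1101  (13)
  ----
  0000  (0)
The nim-sum is 0, so this is a P-position: the player to move is in a losing position under optimal play.

Losing position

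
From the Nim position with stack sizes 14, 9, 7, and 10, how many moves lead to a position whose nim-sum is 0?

Write each in binary and XOR column by column:
  1110  (14)
  1001  (9)
  0111  (7)
  1010  (10)
  ----
  1010  (10)
The overall nim-sum is X = 10. A stack of size p has a winning move iff p XOR X < p (reduce it to p XOR X).
  14: 14 XOR 10 = 4 < 14 — winning move (to 4).
  9: 9 XOR 10 = 3 < 9 — winning move (to 3).
  7: 7 XOR 10 = 13 ≥ 7 — no move.
  10: 10 XOR 10 = 0 < 10 — winning move (to 0).
That gives 3 winning moves.

3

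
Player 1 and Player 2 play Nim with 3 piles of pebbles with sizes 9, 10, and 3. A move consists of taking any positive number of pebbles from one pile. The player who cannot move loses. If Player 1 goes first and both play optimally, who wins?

Player 2 wins

Nim-sum: 9 ^ 10 ^ 3 = 0.
The nim-sum is 0, so this is a P-position: the player to move is in a losing position under optimal play; Player 1 is about to move from it and so loses — Player 2 wins.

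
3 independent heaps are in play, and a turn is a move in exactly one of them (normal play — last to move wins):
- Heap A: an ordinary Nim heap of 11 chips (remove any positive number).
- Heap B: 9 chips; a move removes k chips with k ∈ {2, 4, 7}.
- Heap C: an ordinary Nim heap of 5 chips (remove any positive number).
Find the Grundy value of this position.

14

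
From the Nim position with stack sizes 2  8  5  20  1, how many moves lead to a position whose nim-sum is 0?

Nim-sum: 2 ⊕ 8 ⊕ 5 ⊕ 20 ⊕ 1 = 26.
The overall nim-sum is X = 26. A stack of size p has a winning move iff p XOR X < p (reduce it to p XOR X).
  2: 2 XOR 26 = 24 ≥ 2 — no move.
  8: 8 XOR 26 = 18 ≥ 8 — no move.
  5: 5 XOR 26 = 31 ≥ 5 — no move.
  20: 20 XOR 26 = 14 < 20 — winning move (to 14).
  1: 1 XOR 26 = 27 ≥ 1 — no move.
That gives 1 winning move.

1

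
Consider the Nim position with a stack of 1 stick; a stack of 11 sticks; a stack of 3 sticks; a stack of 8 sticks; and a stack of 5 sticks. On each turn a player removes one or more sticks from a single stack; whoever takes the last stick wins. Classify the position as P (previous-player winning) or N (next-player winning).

N-position

Compute the nim-sum pairwise:
1 ⊕ 11 = 10
10 ⊕ 3 = 9
9 ⊕ 8 = 1
1 ⊕ 5 = 4
The nim-sum is 4 ≠ 0, so this is an N-position: the player to move can win.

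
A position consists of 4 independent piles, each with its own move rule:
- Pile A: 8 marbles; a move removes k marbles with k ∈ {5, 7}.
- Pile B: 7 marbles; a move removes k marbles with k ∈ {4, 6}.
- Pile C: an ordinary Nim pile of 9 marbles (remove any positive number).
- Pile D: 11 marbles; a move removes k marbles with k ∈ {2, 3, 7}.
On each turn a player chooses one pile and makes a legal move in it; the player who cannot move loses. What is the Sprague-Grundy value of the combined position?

Build the Grundy sequence for pile A with g(k) = mex{g(k−s) : s ∈ {5, 7}, s ≤ k}:
g(0) = mex{} = 0
g(1) = mex{} = 0
g(2) = mex{} = 0
g(3) = mex{} = 0
g(4) = mex{} = 0
g(5) = mex{0} = 1
g(6) = mex{0} = 1
g(7) = mex{0} = 1
g(8) = mex{0} = 1
So g(8) = 1.
For pile B, compute g(0), g(1), … with moves {4, 6}:
g(0) = mex{} = 0
g(1) = mex{} = 0
g(2) = mex{} = 0
g(3) = mex{} = 0
g(4) = mex{0} = 1
g(5) = mex{0} = 1
g(6) = mex{0} = 1
g(7) = mex{0} = 1
So g(7) = 1.
Pile C is a plain Nim pile of size 9, so its Grundy value is 9.
Build the Grundy sequence for pile D with g(k) = mex{g(k−s) : s ∈ {2, 3, 7}, s ≤ k}:
k:     0  1  2  3  4  5  6  7  8  9 10 11
g(k):  0  0  1  1  2  0  0  1  1  2  0  0
So g(11) = 0.
The value of a disjunctive sum is the nim-sum of the parts.
Combined value = 1 XOR 1 XOR 9 XOR 0 = 9.

9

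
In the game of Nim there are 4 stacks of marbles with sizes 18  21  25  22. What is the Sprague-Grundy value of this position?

8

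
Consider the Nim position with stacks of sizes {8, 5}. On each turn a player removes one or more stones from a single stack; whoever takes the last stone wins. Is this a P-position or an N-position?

Nim-sum: 8 ⊕ 5 = 13.
The nim-sum is 13 ≠ 0, so this is an N-position: the player to move can win.

N-position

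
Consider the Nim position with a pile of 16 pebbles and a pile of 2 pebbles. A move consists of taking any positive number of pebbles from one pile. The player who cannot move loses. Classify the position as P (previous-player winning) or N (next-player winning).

N-position

In binary:
  10000  (16)
  00010  (2)
  -----
  10010  (18)
The nim-sum is 18 ≠ 0, so this is an N-position: the player to move can win.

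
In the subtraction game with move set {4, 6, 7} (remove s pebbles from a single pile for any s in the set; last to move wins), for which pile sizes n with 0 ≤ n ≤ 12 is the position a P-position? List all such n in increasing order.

0, 1, 2, 3, 11, 12

Build the Grundy sequence with g(k) = mex{g(k−s) : s ∈ {4, 6, 7}, s ≤ k}:
k:     0  1  2  3  4  5  6  7  8  9 10 11 12
g(k):  0  0  0  0  1  1  1  1  2  2  2  0  0
The P-positions (g = 0) in 0..12 are 0, 1, 2, 3, 11, 12.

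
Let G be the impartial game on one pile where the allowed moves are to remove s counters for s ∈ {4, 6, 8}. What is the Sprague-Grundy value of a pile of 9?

2

Build the Grundy sequence with g(k) = mex{g(k−s) : s ∈ {4, 6, 8}, s ≤ k}:
g(0) = mex{} = 0
g(1) = mex{} = 0
g(2) = mex{} = 0
g(3) = mex{} = 0
g(4) = mex{0} = 1
g(5) = mex{0} = 1
g(6) = mex{0} = 1
g(7) = mex{0} = 1
g(8) = mex{0,1} = 2
g(9) = mex{0,1} = 2
So g(9) = 2.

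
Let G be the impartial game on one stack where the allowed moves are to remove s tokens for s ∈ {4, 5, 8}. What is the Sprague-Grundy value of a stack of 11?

2

Compute g(0), g(1), … for moves {4, 5, 8}:
k:     0  1  2  3  4  5  6  7  8  9 10 11
g(k):  0  0  0  0  1  1  1  1  2  2  2  2
So g(11) = 2.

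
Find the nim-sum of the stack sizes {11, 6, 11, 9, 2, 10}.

Bitwise XOR of the heap sizes:
  1011  (11)
  0110  (6)
  1011  (11)
  1001  (9)
  0010  (2)
  1010  (10)
  ----
  0111  (7)

7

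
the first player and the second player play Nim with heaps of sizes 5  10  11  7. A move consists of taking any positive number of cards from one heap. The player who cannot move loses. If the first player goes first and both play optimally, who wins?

Compute the nim-sum pairwise:
5 ⊕ 10 = 15
15 ⊕ 11 = 4
4 ⊕ 7 = 3
The nim-sum is 3 ≠ 0, so this is an N-position: the player to move can win; the first player has a winning move.

the first player wins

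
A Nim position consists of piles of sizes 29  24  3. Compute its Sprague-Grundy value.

6

Compute the nim-sum pairwise:
29 XOR 24 = 5
5 XOR 3 = 6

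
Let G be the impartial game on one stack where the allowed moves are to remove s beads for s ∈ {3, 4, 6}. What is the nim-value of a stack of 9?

Build the Grundy sequence with g(k) = mex{g(k−s) : s ∈ {3, 4, 6}, s ≤ k}:
g(0) = mex{} = 0
g(1) = mex{} = 0
g(2) = mex{} = 0
g(3) = mex{0} = 1
g(4) = mex{0} = 1
g(5) = mex{0} = 1
g(6) = mex{0,1} = 2
g(7) = mex{0,1} = 2
g(8) = mex{0,1} = 2
g(9) = mex{1,2} = 0
So g(9) = 0.

0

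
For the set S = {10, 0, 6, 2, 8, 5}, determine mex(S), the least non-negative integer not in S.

0 is in the set but 1 is not, so the mex is 1.

1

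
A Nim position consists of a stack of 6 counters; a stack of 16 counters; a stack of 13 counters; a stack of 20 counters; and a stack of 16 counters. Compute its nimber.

31

Compute the nim-sum pairwise:
6 ^ 16 = 22
22 ^ 13 = 27
27 ^ 20 = 15
15 ^ 16 = 31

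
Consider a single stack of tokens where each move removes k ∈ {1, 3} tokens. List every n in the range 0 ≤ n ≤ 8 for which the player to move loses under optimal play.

0, 2, 4, 6, 8

Grundy values for subtraction set {1, 3}:
k:     0  1  2  3  4  5  6  7  8
g(k):  0  1  0  1  0  1  0  1  0
The P-positions (g = 0) in 0..8 are 0, 2, 4, 6, 8.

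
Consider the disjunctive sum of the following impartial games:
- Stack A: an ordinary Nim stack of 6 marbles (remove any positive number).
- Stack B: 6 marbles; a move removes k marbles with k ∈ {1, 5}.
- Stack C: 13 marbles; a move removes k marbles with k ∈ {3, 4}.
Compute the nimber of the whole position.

4

Stack A is a plain Nim stack of size 6, so its Grundy value is 6.
Build the Grundy sequence for stack B with g(k) = mex{g(k−s) : s ∈ {1, 5}, s ≤ k}:
k:     0  1  2  3  4  5  6
g(k):  0  1  0  1  0  1  0
So g(6) = 0.
For stack C, compute g(0), g(1), … with moves {3, 4}:
g(0) = mex{} = 0
g(1) = mex{} = 0
g(2) = mex{} = 0
g(3) = mex{0} = 1
g(4) = mex{0} = 1
g(5) = mex{0} = 1
g(6) = mex{0,1} = 2
g(7) = mex{1} = 0
g(8) = mex{1} = 0
g(9) = mex{1,2} = 0
g(10) = mex{0,2} = 1
g(11) = mex{0} = 1
g(12) = mex{0} = 1
g(13) = mex{0,1} = 2
So g(13) = 2.
By the Sprague-Grundy theorem, the Grundy value of a sum of independent games is the XOR of the component values.
Combined value = 6 ⊕ 0 ⊕ 2 = 4.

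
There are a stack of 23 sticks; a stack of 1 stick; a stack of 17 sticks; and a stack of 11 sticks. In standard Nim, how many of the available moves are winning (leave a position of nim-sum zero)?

1

Nim-sum: 23 ⊕ 1 ⊕ 17 ⊕ 11 = 12.
The overall nim-sum is X = 12. A stack of size p has a winning move iff p XOR X < p (reduce it to p XOR X).
  23: 23 XOR 12 = 27 ≥ 23 — no move.
  1: 1 XOR 12 = 13 ≥ 1 — no move.
  17: 17 XOR 12 = 29 ≥ 17 — no move.
  11: 11 XOR 12 = 7 < 11 — winning move (to 7).
That gives 1 winning move.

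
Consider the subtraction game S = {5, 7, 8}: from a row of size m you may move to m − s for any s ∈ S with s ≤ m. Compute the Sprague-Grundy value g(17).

0

Grundy values for subtraction set {5, 7, 8}:
k:     0  1  2  3  4  5  6  7  8  9 10 11 12 13 14 15 16 17
g(k):  0  0  0  0  0  1  1  1  1  1  2  2  2  0  0  0  0  0
So g(17) = 0.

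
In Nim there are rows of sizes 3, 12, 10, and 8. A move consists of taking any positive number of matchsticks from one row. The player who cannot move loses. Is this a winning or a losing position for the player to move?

Winning position

Nim-sum: 3 ⊕ 12 ⊕ 10 ⊕ 8 = 13.
The nim-sum is 13 ≠ 0, so this is an N-position: the player to move can win.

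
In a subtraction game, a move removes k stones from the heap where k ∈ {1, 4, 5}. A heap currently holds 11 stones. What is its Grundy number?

Compute g(0), g(1), … for moves {1, 4, 5}:
k:     0  1  2  3  4  5  6  7  8  9 10 11
g(k):  0  1  0  1  2  3  2  3  0  1  0  1
So g(11) = 1.

1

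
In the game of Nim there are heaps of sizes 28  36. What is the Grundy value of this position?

Bitwise XOR of the heap sizes:
  011100  (28)
  100100  (36)
  ------
  111000  (56)

56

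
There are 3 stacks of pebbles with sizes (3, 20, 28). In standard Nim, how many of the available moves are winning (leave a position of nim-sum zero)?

Compute the nim-sum pairwise:
3 ^ 20 = 23
23 ^ 28 = 11
The overall nim-sum is X = 11. A stack of size p has a winning move iff p XOR X < p (reduce it to p XOR X).
  3: 3 XOR 11 = 8 ≥ 3 — no move.
  20: 20 XOR 11 = 31 ≥ 20 — no move.
  28: 28 XOR 11 = 23 < 28 — winning move (to 23).
That gives 1 winning move.

1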